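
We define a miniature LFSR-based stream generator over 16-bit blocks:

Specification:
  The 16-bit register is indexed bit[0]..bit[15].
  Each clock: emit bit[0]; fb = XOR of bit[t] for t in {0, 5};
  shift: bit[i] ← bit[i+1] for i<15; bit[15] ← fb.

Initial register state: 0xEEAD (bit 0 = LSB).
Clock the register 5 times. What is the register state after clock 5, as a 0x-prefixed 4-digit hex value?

0xC775

reg_0 = 0xEEAD
clock 1: out=1, reg = 0x7756
clock 2: out=0, reg = 0x3BAB
clock 3: out=1, reg = 0x1DD5
clock 4: out=1, reg = 0x8EEA
clock 5: out=0, reg = 0xC775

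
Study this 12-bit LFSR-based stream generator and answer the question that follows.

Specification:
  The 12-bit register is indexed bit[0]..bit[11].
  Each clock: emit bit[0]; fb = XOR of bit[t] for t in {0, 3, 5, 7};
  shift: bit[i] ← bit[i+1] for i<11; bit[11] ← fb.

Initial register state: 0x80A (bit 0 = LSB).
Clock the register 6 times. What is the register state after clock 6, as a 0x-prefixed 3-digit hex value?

0xEE0

reg_0 = 0x80A
clock 1: out=0, reg = 0xC05
clock 2: out=1, reg = 0xE02
clock 3: out=0, reg = 0x701
clock 4: out=1, reg = 0xB80
clock 5: out=0, reg = 0xDC0
clock 6: out=0, reg = 0xEE0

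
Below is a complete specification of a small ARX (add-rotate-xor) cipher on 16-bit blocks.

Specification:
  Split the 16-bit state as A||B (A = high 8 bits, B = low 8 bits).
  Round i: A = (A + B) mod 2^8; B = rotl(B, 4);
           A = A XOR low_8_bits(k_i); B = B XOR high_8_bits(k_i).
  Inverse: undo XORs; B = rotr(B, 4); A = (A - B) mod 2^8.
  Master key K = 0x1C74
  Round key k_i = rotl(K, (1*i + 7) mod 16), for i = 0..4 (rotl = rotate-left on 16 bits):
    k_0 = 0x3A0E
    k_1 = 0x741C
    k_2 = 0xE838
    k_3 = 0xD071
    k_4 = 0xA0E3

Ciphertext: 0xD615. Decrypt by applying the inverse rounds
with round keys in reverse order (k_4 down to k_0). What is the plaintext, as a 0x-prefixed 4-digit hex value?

0xFBD2

s_0 = ciphertext = 0xD615
s_1 = InvRound(s_0, k_4) = 0xDA5B
s_2 = InvRound(s_1, k_3) = 0xF3B8
s_3 = InvRound(s_2, k_2) = 0xC605
s_4 = InvRound(s_3, k_1) = 0xC317
s_5 = InvRound(s_4, k_0) = 0xFBD2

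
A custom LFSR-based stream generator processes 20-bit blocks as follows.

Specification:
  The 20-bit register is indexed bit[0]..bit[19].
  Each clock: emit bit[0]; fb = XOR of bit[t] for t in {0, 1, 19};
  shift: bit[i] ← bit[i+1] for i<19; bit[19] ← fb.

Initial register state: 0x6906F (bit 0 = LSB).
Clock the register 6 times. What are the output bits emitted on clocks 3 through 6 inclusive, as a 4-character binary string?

reg_0 = 0x6906F
clock 1: out=1, reg = 0x34837
clock 2: out=1, reg = 0x1A41B
clock 3: out=1, reg = 0x0D20D
clock 4: out=1, reg = 0x86906
clock 5: out=0, reg = 0x43483
clock 6: out=1, reg = 0x21A41

1101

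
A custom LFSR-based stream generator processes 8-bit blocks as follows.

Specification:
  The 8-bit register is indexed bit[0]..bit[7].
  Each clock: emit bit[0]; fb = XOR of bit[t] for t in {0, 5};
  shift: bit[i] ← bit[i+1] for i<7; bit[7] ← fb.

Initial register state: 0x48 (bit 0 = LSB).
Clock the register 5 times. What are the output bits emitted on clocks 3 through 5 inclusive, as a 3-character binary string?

reg_0 = 0x48
clock 1: out=0, reg = 0x24
clock 2: out=0, reg = 0x92
clock 3: out=0, reg = 0x49
clock 4: out=1, reg = 0xA4
clock 5: out=0, reg = 0xD2

010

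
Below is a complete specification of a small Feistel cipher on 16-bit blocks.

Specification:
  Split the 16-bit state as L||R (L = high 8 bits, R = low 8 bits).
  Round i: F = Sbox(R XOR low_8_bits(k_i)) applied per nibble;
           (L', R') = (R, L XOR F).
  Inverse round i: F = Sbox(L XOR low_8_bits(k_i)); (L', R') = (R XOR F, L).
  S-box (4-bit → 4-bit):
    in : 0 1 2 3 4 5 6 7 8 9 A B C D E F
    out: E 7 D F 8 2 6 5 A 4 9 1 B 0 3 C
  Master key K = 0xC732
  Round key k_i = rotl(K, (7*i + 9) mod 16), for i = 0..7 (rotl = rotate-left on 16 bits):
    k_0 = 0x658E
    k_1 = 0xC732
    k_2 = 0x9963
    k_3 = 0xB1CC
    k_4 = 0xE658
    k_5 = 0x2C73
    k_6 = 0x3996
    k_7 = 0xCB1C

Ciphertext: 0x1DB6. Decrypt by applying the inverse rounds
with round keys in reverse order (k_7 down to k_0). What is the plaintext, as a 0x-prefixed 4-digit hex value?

s_0 = ciphertext = 0x1DB6
s_1 = InvRound(s_0, k_7) = 0x511D
s_2 = InvRound(s_1, k_6) = 0xA851
s_3 = InvRound(s_2, k_5) = 0x50A8
s_4 = InvRound(s_3, k_4) = 0x4250
s_5 = InvRound(s_4, k_3) = 0xF342
s_6 = InvRound(s_5, k_2) = 0x0CF3
s_7 = InvRound(s_6, k_1) = 0x000C
s_8 = InvRound(s_7, k_0) = 0xAF00

0xAF00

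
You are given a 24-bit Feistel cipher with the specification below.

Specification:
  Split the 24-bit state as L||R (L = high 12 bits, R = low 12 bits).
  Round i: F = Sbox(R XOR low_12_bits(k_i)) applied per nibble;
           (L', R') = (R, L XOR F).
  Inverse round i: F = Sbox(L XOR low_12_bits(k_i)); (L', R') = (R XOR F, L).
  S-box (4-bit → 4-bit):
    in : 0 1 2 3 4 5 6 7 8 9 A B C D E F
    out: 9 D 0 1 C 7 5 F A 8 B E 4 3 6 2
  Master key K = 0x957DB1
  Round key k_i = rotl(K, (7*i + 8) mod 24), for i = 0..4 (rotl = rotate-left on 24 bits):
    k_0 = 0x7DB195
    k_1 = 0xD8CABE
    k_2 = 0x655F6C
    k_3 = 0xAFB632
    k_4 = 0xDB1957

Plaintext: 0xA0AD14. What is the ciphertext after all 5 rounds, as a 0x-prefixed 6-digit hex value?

s_0 = plaintext = 0xA0AD14
s_1 = Round(s_0, k_0) = 0xD14EA7
s_2 = Round(s_1, k_1) = 0xEA71CC
s_3 = Round(s_2, k_2) = 0x1CC81E
s_4 = Round(s_3, k_3) = 0x81E7C8
s_5 = Round(s_4, k_4) = 0x7C8E9C

0x7C8E9C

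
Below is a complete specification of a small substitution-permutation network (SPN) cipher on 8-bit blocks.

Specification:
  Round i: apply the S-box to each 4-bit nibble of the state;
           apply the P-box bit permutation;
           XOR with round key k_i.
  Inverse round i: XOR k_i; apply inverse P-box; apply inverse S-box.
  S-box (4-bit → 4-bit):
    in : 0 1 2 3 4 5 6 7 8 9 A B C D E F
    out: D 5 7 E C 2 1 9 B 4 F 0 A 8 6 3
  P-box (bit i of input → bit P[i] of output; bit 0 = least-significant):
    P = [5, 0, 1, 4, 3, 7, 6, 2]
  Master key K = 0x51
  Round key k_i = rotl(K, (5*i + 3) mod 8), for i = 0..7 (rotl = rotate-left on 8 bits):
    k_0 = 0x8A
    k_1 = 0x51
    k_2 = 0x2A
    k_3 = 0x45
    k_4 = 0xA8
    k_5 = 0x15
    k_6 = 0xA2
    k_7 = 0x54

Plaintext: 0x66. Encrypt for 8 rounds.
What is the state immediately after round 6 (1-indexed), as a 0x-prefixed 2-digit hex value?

s_0 = plaintext = 0x66
s_1 = Round(s_0, k_0) = 0xA2
s_2 = Round(s_1, k_1) = 0xBE
s_3 = Round(s_2, k_2) = 0x29
s_4 = Round(s_3, k_3) = 0x8F
s_5 = Round(s_4, k_4) = 0x05
s_6 = Round(s_5, k_5) = 0x58
s_7 = Round(s_6, k_6) = 0x13
s_8 = Round(s_7, k_7) = 0x0F

0x58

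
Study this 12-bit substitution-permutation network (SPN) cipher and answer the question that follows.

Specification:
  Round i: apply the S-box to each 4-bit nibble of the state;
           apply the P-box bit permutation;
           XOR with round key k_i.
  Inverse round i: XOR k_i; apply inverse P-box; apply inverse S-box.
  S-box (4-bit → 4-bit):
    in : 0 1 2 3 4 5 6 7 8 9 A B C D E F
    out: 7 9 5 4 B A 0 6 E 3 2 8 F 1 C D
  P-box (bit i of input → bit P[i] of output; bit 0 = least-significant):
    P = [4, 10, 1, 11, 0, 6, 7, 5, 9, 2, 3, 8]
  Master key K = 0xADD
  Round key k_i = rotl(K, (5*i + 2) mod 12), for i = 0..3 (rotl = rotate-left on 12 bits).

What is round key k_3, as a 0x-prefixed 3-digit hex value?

0xBB5

K = 0xADD
k_0 = rotl(K, (5*0+2) mod 12) = rotl(K, 2) = 0xB76
k_1 = rotl(K, (5*1+2) mod 12) = rotl(K, 7) = 0xED6
k_2 = rotl(K, (5*2+2) mod 12) = rotl(K, 0) = 0xADD
k_3 = rotl(K, (5*3+2) mod 12) = rotl(K, 5) = 0xBB5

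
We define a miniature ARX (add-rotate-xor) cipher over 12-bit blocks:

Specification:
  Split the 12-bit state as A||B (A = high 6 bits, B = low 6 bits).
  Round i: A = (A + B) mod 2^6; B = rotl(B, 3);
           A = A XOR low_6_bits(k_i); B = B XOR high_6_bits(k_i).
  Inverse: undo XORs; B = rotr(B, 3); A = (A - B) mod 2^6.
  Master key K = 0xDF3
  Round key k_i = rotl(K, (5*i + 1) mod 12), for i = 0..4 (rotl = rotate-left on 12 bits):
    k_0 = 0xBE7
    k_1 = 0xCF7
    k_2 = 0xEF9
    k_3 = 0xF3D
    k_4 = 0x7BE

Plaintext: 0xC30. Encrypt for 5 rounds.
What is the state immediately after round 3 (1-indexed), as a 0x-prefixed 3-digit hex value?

0xF0C

s_0 = plaintext = 0xC30
s_1 = Round(s_0, k_0) = 0x1E9
s_2 = Round(s_1, k_1) = 0x1FE
s_3 = Round(s_2, k_2) = 0xF0C
s_4 = Round(s_3, k_3) = 0xD5D
s_5 = Round(s_4, k_4) = 0xB35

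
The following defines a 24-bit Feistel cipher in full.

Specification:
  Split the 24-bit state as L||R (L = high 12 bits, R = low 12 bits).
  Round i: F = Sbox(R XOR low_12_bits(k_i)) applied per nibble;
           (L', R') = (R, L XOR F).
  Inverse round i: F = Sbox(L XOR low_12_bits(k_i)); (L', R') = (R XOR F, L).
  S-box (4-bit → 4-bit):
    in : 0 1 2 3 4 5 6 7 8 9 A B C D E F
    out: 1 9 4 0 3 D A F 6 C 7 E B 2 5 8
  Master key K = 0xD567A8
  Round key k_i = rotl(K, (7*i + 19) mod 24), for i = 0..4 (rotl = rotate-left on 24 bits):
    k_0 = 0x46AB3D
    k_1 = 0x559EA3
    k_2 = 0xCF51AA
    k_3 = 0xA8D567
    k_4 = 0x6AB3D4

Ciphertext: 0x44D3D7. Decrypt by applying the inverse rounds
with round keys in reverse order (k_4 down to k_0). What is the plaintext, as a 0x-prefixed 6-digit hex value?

s_0 = ciphertext = 0x44D3D7
s_1 = InvRound(s_0, k_4) = 0xC1B44D
s_2 = InvRound(s_1, k_3) = 0x8B6C1B
s_3 = InvRound(s_2, k_2) = 0x0808B6
s_4 = InvRound(s_3, k_1) = 0xDF6080
s_5 = InvRound(s_4, k_0) = 0xA3EDF6

0xA3EDF6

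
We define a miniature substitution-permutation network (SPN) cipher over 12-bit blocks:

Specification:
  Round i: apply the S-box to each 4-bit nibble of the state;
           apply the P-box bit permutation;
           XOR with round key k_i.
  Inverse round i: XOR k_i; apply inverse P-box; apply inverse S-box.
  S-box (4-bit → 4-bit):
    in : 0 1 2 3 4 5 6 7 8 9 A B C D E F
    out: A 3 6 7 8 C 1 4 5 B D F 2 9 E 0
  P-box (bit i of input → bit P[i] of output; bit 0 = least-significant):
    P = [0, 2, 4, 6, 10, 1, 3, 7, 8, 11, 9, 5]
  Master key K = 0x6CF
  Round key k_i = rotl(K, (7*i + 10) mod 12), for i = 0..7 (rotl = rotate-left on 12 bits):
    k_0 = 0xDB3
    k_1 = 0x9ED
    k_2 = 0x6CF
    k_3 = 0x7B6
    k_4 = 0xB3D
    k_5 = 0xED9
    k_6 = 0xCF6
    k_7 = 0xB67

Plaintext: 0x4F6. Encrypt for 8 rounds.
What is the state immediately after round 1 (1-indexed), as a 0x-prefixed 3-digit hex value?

s_0 = plaintext = 0x4F6
s_1 = Round(s_0, k_0) = 0xD92
s_2 = Round(s_1, k_1) = 0xC5B
s_3 = Round(s_2, k_2) = 0xE12
s_4 = Round(s_3, k_3) = 0x980
s_5 = Round(s_4, k_4) = 0x651
s_6 = Round(s_5, k_5) = 0xF54
s_7 = Round(s_6, k_6) = 0xC3E
s_8 = Round(s_7, k_7) = 0x739

0xD92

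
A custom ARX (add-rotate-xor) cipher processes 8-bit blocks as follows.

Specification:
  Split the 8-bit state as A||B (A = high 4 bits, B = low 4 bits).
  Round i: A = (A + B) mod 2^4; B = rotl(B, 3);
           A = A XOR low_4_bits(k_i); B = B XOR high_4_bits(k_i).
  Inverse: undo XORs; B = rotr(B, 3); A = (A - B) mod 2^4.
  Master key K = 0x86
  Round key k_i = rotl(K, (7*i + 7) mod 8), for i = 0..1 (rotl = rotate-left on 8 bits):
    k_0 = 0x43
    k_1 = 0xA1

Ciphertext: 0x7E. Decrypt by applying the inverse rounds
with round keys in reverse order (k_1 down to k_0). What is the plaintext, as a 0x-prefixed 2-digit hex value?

0x49

s_0 = ciphertext = 0x7E
s_1 = InvRound(s_0, k_1) = 0xE8
s_2 = InvRound(s_1, k_0) = 0x49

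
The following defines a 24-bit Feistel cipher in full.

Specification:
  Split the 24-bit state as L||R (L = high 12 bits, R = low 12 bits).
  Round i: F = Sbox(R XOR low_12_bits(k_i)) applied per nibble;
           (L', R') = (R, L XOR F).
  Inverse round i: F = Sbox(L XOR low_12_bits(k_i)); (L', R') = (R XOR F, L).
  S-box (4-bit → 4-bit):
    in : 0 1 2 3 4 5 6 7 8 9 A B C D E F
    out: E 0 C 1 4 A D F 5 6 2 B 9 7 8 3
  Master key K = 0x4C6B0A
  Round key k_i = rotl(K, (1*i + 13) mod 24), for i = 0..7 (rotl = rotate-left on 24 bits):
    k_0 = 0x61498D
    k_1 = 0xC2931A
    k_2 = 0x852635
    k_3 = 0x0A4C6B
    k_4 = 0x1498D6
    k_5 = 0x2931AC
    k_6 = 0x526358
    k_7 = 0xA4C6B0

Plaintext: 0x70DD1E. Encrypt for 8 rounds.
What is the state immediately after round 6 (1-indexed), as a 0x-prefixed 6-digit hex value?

0x98ECDD

s_0 = plaintext = 0x70DD1E
s_1 = Round(s_0, k_0) = 0xD1E36C
s_2 = Round(s_1, k_1) = 0x36C3E3
s_3 = Round(s_2, k_2) = 0x3E3911
s_4 = Round(s_3, k_3) = 0x911911
s_5 = Round(s_4, k_4) = 0x91198E
s_6 = Round(s_5, k_5) = 0x98ECDD
s_7 = Round(s_6, k_6) = 0xCDDAD4
s_8 = Round(s_7, k_7) = 0xAD4509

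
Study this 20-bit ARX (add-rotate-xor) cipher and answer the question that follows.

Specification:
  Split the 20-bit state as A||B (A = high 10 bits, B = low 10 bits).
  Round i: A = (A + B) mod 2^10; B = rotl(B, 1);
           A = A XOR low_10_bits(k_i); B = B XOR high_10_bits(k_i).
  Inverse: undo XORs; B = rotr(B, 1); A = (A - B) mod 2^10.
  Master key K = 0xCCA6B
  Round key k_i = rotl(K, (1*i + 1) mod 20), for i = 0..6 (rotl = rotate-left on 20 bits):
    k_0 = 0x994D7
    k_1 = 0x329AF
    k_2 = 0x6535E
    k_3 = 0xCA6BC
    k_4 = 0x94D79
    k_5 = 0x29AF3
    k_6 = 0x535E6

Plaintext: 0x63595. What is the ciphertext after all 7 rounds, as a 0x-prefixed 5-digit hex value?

s_0 = plaintext = 0x63595
s_1 = Round(s_0, k_0) = 0xFD54F
s_2 = Round(s_1, k_1) = 0x3AE54
s_3 = Round(s_2, k_2) = 0x1853D
s_4 = Round(s_3, k_3) = 0xC8953
s_5 = Round(s_4, k_4) = 0x430F5
s_6 = Round(s_5, k_5) = 0x3C94C
s_7 = Round(s_6, k_6) = 0xF63D5

0xF63D5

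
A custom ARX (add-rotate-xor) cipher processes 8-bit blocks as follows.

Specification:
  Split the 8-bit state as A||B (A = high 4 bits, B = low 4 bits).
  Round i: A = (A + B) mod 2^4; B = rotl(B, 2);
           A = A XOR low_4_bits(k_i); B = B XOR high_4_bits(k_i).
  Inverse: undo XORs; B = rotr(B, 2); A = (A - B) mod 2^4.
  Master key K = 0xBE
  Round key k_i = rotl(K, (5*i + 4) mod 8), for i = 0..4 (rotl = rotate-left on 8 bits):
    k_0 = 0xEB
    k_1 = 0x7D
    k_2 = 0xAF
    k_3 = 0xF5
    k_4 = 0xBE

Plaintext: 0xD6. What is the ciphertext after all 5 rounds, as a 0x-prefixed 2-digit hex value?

s_0 = plaintext = 0xD6
s_1 = Round(s_0, k_0) = 0x87
s_2 = Round(s_1, k_1) = 0x2A
s_3 = Round(s_2, k_2) = 0x30
s_4 = Round(s_3, k_3) = 0x6F
s_5 = Round(s_4, k_4) = 0xB4

0xB4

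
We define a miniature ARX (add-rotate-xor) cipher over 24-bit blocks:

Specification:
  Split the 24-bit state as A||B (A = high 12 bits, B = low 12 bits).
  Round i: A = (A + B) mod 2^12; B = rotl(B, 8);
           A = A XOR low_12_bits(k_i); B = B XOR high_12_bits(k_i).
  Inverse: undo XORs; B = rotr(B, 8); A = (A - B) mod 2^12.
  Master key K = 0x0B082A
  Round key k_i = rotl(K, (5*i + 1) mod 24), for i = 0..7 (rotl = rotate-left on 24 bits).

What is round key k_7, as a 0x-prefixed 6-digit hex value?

K = 0x0B082A
k_0 = rotl(K, (5*0+1) mod 24) = rotl(K, 1) = 0x161054
k_1 = rotl(K, (5*1+1) mod 24) = rotl(K, 6) = 0xC20A82
k_2 = rotl(K, (5*2+1) mod 24) = rotl(K, 11) = 0x415058
k_3 = rotl(K, (5*3+1) mod 24) = rotl(K, 16) = 0x2A0B08
k_4 = rotl(K, (5*4+1) mod 24) = rotl(K, 21) = 0x416105
k_5 = rotl(K, (5*5+1) mod 24) = rotl(K, 2) = 0x2C20A8
k_6 = rotl(K, (5*6+1) mod 24) = rotl(K, 7) = 0x841505
k_7 = rotl(K, (5*7+1) mod 24) = rotl(K, 12) = 0x82A0B0

0x82A0B0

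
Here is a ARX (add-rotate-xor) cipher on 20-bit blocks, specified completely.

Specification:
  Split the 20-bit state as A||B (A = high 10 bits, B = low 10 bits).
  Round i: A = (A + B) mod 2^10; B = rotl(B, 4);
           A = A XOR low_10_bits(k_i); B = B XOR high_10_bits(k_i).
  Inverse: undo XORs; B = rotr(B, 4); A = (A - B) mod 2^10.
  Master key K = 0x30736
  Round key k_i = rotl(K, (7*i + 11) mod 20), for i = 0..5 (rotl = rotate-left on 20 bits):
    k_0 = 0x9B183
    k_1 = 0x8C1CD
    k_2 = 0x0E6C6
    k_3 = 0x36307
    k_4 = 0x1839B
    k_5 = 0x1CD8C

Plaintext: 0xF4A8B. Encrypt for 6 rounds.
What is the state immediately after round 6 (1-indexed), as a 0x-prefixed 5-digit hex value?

s_0 = plaintext = 0xF4A8B
s_1 = Round(s_0, k_0) = 0xF7AD6
s_2 = Round(s_1, k_1) = 0xDE75B
s_3 = Round(s_2, k_2) = 0x04984
s_4 = Round(s_3, k_3) = 0xA449E
s_5 = Round(s_4, k_4) = 0x2D182
s_6 = Round(s_5, k_5) = 0xEE855

0xEE855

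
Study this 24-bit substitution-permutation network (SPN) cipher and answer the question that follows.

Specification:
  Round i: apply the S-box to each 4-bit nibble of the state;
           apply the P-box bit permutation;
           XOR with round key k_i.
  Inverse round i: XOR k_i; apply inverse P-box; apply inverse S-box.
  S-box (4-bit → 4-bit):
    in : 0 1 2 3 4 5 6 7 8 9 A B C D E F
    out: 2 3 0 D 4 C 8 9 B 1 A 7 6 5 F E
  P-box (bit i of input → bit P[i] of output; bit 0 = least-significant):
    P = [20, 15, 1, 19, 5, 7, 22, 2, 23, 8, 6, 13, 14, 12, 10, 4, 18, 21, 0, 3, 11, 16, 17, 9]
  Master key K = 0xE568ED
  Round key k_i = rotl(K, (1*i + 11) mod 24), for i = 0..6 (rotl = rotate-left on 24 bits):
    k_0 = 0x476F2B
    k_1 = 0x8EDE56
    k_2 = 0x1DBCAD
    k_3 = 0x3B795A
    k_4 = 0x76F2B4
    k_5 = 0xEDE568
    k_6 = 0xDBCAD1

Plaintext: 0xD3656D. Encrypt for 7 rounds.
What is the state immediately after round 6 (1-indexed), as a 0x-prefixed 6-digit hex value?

0xDF4D85

s_0 = plaintext = 0xD3656D
s_1 = Round(s_0, k_0) = 0x514774
s_2 = Round(s_1, k_1) = 0x28F870
s_3 = Round(s_2, k_2) = 0xB90991
s_4 = Round(s_3, k_3) = 0xACE17A
s_5 = Round(s_4, k_4) = 0xDF2581
s_6 = Round(s_5, k_5) = 0xDF4D85
s_7 = Round(s_6, k_6) = 0x71C63E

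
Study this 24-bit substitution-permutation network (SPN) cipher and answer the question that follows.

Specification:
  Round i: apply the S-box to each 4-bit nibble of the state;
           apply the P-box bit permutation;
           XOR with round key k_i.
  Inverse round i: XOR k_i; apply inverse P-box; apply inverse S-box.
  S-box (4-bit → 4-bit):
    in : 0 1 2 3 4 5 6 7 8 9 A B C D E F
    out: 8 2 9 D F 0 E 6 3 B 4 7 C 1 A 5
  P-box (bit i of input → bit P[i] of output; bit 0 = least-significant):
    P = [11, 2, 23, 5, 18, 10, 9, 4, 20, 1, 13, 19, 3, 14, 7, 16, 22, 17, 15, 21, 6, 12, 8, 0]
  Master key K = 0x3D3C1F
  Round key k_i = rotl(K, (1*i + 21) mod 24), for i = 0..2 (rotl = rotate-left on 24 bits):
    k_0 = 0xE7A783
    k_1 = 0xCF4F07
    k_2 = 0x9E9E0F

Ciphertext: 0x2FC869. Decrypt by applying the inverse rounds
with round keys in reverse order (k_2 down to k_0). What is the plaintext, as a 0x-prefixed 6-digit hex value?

0x3FA4FF

s_0 = ciphertext = 0x2FC869
s_1 = InvRound(s_0, k_2) = 0x80E876
s_2 = InvRound(s_1, k_1) = 0x3B0C40
s_3 = InvRound(s_2, k_0) = 0x3FA4FF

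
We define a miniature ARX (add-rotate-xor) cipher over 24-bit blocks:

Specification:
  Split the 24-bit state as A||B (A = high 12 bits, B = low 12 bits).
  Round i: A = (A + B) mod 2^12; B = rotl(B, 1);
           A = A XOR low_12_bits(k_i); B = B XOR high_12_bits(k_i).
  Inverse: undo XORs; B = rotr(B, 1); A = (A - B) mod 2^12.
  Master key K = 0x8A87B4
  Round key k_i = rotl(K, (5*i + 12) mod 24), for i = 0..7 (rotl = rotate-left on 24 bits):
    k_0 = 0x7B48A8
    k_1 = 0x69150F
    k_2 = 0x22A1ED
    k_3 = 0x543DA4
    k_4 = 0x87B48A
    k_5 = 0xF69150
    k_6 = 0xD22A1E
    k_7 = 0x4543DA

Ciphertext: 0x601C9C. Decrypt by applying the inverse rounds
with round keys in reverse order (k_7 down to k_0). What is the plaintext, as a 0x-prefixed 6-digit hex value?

s_0 = ciphertext = 0x601C9C
s_1 = InvRound(s_0, k_7) = 0x177464
s_2 = InvRound(s_1, k_6) = 0x6C64A3
s_3 = InvRound(s_2, k_5) = 0x1B15E5
s_4 = InvRound(s_3, k_4) = 0xE6C6CF
s_5 = InvRound(s_4, k_3) = 0x2021C6
s_6 = InvRound(s_5, k_2) = 0x1F91F6
s_7 = InvRound(s_6, k_1) = 0x943BB3
s_8 = InvRound(s_7, k_0) = 0x3E8E03

0x3E8E03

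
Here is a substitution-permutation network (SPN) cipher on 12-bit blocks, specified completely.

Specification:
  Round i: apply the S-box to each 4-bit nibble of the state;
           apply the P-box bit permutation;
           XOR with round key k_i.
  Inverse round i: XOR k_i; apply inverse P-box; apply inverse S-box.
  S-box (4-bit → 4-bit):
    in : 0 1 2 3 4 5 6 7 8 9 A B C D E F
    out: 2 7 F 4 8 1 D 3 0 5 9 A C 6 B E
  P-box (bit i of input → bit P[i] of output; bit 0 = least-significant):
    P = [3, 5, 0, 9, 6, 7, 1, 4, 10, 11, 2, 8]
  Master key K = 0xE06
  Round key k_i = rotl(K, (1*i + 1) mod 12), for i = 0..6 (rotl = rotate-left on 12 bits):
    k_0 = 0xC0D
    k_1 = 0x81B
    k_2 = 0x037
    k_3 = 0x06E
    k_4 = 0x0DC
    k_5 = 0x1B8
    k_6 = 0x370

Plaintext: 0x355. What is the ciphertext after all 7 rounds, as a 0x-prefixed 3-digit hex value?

0x425

s_0 = plaintext = 0x355
s_1 = Round(s_0, k_0) = 0xC41
s_2 = Round(s_1, k_1) = 0x926
s_3 = Round(s_2, k_2) = 0x6E8
s_4 = Round(s_3, k_3) = 0x5BA
s_5 = Round(s_4, k_4) = 0x644
s_6 = Round(s_5, k_5) = 0x6AC
s_7 = Round(s_6, k_6) = 0x425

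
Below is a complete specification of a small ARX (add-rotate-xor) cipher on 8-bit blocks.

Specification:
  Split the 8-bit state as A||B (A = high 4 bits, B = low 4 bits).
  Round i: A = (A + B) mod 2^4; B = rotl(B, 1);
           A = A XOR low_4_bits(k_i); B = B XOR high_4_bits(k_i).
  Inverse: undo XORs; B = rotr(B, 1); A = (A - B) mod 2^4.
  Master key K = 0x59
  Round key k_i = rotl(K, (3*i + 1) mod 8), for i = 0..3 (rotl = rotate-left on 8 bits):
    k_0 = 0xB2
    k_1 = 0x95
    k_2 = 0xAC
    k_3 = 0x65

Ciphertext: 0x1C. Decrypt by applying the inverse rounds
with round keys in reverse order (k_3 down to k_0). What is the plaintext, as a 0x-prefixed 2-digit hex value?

s_0 = ciphertext = 0x1C
s_1 = InvRound(s_0, k_3) = 0xF5
s_2 = InvRound(s_1, k_2) = 0x4F
s_3 = InvRound(s_2, k_1) = 0xE3
s_4 = InvRound(s_3, k_0) = 0x84

0x84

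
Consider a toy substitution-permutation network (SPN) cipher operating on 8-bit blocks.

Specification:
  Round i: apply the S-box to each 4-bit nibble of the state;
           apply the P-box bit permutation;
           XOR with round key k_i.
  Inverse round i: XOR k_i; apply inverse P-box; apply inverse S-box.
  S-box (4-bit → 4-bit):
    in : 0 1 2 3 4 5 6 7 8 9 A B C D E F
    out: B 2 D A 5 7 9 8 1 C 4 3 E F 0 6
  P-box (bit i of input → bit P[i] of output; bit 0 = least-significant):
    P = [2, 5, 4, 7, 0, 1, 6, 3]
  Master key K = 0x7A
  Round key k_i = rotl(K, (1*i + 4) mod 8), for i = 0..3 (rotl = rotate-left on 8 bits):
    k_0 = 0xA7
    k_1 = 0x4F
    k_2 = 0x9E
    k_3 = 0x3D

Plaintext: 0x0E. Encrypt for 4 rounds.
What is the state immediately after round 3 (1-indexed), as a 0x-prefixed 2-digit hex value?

0xAD

s_0 = plaintext = 0x0E
s_1 = Round(s_0, k_0) = 0xAC
s_2 = Round(s_1, k_1) = 0xBF
s_3 = Round(s_2, k_2) = 0xAD
s_4 = Round(s_3, k_3) = 0xC9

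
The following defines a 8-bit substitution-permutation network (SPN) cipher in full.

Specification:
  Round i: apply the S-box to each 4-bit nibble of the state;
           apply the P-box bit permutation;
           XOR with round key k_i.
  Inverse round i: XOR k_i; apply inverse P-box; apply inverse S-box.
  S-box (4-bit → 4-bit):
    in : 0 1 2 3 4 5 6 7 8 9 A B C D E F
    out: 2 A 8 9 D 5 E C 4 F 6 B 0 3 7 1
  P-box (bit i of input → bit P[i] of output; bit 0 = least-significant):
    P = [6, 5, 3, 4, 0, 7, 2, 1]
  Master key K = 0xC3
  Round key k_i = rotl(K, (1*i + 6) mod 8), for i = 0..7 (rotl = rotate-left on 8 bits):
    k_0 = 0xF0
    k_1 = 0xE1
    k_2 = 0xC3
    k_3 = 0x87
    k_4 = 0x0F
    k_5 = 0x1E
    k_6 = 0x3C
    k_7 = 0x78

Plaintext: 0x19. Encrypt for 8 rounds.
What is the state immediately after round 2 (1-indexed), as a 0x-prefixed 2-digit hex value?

s_0 = plaintext = 0x19
s_1 = Round(s_0, k_0) = 0x0A
s_2 = Round(s_1, k_1) = 0x49
s_3 = Round(s_2, k_2) = 0xBC
s_4 = Round(s_3, k_3) = 0x04
s_5 = Round(s_4, k_4) = 0xD7
s_6 = Round(s_5, k_5) = 0x87
s_7 = Round(s_6, k_6) = 0x20
s_8 = Round(s_7, k_7) = 0x5A

0x49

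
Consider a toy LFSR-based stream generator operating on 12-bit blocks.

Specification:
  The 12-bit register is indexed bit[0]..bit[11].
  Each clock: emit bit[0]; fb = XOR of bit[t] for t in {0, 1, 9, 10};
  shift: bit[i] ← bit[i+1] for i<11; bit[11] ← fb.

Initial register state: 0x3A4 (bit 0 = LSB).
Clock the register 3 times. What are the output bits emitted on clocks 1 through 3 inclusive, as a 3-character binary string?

reg_0 = 0x3A4
clock 1: out=0, reg = 0x9D2
clock 2: out=0, reg = 0xCE9
clock 3: out=1, reg = 0x674

001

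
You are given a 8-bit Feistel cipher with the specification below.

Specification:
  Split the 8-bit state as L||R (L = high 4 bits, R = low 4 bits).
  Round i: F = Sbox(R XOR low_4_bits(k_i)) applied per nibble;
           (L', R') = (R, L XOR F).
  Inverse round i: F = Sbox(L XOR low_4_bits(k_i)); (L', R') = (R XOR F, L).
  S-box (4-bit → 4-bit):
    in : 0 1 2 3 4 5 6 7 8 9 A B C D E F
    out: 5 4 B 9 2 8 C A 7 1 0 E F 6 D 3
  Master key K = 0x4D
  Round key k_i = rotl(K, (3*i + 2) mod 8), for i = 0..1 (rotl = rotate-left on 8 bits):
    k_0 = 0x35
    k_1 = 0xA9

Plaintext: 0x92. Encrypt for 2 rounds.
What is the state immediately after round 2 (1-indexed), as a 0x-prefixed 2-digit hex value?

0x32

s_0 = plaintext = 0x92
s_1 = Round(s_0, k_0) = 0x23
s_2 = Round(s_1, k_1) = 0x32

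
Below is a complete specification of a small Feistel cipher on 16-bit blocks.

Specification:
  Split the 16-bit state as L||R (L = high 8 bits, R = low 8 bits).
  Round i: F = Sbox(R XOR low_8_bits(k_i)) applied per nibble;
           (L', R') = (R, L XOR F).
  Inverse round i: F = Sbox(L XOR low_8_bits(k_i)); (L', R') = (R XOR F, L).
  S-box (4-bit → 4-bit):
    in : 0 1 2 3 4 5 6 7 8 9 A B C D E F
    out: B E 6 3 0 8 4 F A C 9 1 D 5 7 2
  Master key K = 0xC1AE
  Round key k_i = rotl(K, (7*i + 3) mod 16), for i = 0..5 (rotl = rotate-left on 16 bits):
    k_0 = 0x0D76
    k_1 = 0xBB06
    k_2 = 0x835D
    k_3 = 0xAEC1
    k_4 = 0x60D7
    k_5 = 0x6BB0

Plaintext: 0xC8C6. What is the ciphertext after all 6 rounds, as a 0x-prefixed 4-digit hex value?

0xCFB2

s_0 = plaintext = 0xC8C6
s_1 = Round(s_0, k_0) = 0xC6D3
s_2 = Round(s_1, k_1) = 0xD39E
s_3 = Round(s_2, k_2) = 0x9E00
s_4 = Round(s_3, k_3) = 0x0040
s_5 = Round(s_4, k_4) = 0x40CF
s_6 = Round(s_5, k_5) = 0xCFB2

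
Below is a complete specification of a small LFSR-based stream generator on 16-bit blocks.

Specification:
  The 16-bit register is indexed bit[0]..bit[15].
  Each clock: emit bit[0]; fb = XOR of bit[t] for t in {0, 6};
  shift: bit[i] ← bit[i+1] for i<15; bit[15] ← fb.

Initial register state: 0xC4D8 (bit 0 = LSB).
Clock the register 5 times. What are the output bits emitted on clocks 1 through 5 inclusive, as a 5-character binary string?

reg_0 = 0xC4D8
clock 1: out=0, reg = 0xE26C
clock 2: out=0, reg = 0xF136
clock 3: out=0, reg = 0x789B
clock 4: out=1, reg = 0xBC4D
clock 5: out=1, reg = 0x5E26

00011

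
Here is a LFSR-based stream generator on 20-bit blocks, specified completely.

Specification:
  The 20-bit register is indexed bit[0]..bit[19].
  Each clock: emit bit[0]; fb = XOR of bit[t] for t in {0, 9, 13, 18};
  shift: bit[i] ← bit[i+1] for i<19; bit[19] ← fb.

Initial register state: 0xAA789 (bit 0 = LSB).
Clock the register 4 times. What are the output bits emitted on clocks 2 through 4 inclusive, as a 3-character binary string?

reg_0 = 0xAA789
clock 1: out=1, reg = 0xD53C4
clock 2: out=0, reg = 0x6A9E2
clock 3: out=0, reg = 0x354F1
clock 4: out=1, reg = 0x9AA78

001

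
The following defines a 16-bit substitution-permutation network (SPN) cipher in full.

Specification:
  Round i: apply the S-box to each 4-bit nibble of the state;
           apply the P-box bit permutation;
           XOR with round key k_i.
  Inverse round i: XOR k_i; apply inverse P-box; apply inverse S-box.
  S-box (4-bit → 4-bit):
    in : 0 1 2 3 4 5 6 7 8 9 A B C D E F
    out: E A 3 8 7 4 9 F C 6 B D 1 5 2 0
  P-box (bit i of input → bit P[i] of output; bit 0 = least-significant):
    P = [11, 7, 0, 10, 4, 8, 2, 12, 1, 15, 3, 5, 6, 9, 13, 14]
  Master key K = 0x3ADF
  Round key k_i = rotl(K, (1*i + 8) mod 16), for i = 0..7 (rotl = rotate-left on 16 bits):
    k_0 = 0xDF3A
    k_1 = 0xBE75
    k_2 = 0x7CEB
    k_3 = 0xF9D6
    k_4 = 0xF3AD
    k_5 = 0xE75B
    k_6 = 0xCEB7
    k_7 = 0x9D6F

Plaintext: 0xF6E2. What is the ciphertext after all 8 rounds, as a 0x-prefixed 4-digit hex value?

0x904D

s_0 = plaintext = 0xF6E2
s_1 = Round(s_0, k_0) = 0xD698
s_2 = Round(s_1, k_1) = 0x9B12
s_3 = Round(s_2, k_2) = 0x4741
s_4 = Round(s_3, k_3) = 0x5E28
s_5 = Round(s_4, k_4) = 0x56BC
s_6 = Round(s_5, k_5) = 0xDF6D
s_7 = Round(s_6, k_6) = 0xF6E6
s_8 = Round(s_7, k_7) = 0x904D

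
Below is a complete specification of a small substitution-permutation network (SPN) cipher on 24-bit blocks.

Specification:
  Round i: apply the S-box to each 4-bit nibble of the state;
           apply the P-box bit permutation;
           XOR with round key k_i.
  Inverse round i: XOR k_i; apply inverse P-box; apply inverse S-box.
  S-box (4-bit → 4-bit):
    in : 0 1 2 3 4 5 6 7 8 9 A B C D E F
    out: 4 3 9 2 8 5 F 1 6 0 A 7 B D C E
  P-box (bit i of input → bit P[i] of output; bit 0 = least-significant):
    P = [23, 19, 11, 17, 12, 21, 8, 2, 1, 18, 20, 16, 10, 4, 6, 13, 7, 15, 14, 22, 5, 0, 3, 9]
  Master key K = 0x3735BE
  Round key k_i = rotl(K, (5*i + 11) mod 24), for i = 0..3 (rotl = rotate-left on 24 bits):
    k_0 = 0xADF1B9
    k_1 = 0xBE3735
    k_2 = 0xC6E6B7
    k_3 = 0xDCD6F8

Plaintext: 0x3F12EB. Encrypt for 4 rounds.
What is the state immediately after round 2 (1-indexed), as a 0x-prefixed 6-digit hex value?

0xD93D0A

s_0 = plaintext = 0x3F12EB
s_1 = Round(s_0, k_0) = 0x643CAE
s_2 = Round(s_1, k_1) = 0xD93D0A
s_3 = Round(s_2, k_2) = 0xDDE58D
s_4 = Round(s_3, k_3) = 0x2EBD12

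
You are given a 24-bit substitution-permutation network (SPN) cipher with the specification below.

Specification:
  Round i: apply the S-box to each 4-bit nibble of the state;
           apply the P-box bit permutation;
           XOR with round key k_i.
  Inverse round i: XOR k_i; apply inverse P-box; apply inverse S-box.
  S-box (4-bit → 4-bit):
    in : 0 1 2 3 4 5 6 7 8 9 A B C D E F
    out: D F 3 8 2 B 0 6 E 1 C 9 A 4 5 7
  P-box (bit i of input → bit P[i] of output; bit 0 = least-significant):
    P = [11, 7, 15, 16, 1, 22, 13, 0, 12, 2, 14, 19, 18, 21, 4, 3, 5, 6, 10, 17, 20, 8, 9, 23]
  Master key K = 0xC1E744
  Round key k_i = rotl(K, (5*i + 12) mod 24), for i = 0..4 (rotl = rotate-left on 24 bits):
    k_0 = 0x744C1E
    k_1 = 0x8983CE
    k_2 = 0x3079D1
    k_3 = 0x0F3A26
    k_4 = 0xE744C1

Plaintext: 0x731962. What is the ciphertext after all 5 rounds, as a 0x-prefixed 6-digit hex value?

s_0 = plaintext = 0x731962
s_1 = Round(s_0, k_0) = 0x525786
s_2 = Round(s_1, k_1) = 0x7DE2A3
s_3 = Round(s_2, k_2) = 0x354EC4
s_4 = Round(s_3, k_3) = 0xED6AC7
s_5 = Round(s_4, k_4) = 0xBF8240

0xBF8240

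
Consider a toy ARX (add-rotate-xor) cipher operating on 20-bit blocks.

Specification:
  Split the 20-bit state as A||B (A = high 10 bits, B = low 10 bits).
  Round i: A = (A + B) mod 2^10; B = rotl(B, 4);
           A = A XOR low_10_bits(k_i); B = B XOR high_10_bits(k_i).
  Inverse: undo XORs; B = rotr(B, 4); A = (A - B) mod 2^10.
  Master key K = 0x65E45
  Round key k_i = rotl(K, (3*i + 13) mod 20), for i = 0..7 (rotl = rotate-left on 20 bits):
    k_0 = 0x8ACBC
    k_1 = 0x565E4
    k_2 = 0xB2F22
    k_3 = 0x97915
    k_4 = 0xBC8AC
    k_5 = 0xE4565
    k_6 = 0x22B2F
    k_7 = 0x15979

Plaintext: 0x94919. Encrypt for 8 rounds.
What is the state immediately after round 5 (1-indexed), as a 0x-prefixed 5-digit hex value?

0x7A637

s_0 = plaintext = 0x94919
s_1 = Round(s_0, k_0) = 0xF5FBF
s_2 = Round(s_1, k_1) = 0x9CAA7
s_3 = Round(s_2, k_2) = 0x8ECB1
s_4 = Round(s_3, k_3) = 0xFE54C
s_5 = Round(s_4, k_4) = 0x7A637
s_6 = Round(s_5, k_5) = 0x514E9
s_7 = Round(s_6, k_6) = 0x40619
s_8 = Round(s_7, k_7) = 0x98DCE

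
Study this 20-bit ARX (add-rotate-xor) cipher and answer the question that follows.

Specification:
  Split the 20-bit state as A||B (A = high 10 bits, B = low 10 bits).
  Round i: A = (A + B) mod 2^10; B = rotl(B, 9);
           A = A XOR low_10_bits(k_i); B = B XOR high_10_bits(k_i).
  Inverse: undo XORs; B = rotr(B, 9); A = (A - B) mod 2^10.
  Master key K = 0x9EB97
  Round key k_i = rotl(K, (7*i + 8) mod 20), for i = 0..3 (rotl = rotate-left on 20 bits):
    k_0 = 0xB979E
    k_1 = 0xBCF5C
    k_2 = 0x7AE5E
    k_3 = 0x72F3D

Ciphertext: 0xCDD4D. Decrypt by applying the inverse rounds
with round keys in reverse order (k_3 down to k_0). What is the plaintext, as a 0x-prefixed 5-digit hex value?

0xD453C

s_0 = ciphertext = 0xCDD4D
s_1 = InvRound(s_0, k_3) = 0xBF90C
s_2 = InvRound(s_1, k_2) = 0xB49CE
s_3 = InvRound(s_2, k_1) = 0xC4E7B
s_4 = InvRound(s_3, k_0) = 0xD453C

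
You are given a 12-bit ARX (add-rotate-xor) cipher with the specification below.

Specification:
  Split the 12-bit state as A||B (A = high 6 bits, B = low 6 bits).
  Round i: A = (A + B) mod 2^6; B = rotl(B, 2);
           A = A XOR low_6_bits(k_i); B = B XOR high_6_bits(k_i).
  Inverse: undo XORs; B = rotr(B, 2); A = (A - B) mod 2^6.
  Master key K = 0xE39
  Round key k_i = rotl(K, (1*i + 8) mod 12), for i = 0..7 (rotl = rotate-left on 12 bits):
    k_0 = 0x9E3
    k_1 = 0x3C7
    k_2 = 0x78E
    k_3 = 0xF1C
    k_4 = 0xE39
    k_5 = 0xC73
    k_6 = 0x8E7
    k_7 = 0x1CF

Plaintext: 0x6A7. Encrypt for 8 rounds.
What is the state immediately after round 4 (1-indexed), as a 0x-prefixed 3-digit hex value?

s_0 = plaintext = 0x6A7
s_1 = Round(s_0, k_0) = 0x8B9
s_2 = Round(s_1, k_1) = 0x728
s_3 = Round(s_2, k_2) = 0x2BC
s_4 = Round(s_3, k_3) = 0x68F
s_5 = Round(s_4, k_4) = 0x404
s_6 = Round(s_5, k_5) = 0x9E1
s_7 = Round(s_6, k_6) = 0xBE5
s_8 = Round(s_7, k_7) = 0x6D1

0x68F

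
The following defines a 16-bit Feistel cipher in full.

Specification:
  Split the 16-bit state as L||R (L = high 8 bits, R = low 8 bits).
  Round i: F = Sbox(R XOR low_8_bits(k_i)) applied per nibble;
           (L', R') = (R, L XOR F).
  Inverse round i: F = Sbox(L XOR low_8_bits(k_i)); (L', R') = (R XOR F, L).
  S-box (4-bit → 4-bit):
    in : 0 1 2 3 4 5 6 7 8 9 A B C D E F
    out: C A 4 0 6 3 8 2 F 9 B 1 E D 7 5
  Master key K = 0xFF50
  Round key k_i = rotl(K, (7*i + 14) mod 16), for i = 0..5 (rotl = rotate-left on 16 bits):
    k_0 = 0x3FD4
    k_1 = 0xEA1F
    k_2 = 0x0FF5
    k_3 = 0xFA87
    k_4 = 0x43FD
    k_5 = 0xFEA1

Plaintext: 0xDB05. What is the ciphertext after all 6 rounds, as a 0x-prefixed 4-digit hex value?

0x5AE5

s_0 = plaintext = 0xDB05
s_1 = Round(s_0, k_0) = 0x0501
s_2 = Round(s_1, k_1) = 0x01A2
s_3 = Round(s_2, k_2) = 0xA233
s_4 = Round(s_3, k_3) = 0x33B4
s_5 = Round(s_4, k_4) = 0xB45A
s_6 = Round(s_5, k_5) = 0x5AE5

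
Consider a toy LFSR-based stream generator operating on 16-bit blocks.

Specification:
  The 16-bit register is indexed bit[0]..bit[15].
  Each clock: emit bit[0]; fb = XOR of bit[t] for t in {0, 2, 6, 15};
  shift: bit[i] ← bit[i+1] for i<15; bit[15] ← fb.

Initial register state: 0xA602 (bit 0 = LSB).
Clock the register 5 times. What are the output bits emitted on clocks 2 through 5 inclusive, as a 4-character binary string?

reg_0 = 0xA602
clock 1: out=0, reg = 0xD301
clock 2: out=1, reg = 0x6980
clock 3: out=0, reg = 0x34C0
clock 4: out=0, reg = 0x9A60
clock 5: out=0, reg = 0x4D30

1000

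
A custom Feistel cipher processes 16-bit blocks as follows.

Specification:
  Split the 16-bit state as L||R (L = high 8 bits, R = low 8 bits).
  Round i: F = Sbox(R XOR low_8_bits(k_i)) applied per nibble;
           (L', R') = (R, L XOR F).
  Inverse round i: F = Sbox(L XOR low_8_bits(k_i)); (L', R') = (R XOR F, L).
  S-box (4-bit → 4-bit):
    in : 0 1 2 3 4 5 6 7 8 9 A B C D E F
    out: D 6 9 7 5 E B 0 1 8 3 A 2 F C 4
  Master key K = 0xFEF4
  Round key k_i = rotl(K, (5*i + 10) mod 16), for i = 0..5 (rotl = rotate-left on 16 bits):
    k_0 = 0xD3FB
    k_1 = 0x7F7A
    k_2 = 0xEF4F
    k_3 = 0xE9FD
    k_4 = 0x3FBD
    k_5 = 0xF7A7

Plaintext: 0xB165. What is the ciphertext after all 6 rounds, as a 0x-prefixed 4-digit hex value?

0x0A2D

s_0 = plaintext = 0xB165
s_1 = Round(s_0, k_0) = 0x653D
s_2 = Round(s_1, k_1) = 0x3D35
s_3 = Round(s_2, k_2) = 0x353E
s_4 = Round(s_3, k_3) = 0x3E12
s_5 = Round(s_4, k_4) = 0x120A
s_6 = Round(s_5, k_5) = 0x0A2D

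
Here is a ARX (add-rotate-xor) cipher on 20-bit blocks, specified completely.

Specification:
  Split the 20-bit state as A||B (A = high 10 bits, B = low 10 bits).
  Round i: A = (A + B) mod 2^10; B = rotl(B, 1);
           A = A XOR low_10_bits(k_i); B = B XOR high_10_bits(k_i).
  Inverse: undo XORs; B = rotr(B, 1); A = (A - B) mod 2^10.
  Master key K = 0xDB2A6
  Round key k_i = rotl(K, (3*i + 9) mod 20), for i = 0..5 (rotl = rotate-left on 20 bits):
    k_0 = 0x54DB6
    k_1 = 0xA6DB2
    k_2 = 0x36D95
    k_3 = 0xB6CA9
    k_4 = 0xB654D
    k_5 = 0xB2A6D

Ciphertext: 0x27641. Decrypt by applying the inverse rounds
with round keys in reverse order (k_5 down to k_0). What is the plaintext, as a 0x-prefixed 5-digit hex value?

0x771FD

s_0 = ciphertext = 0x27641
s_1 = InvRound(s_0, k_5) = 0x2AE45
s_2 = InvRound(s_1, k_4) = 0x6604E
s_3 = InvRound(s_2, k_3) = 0x79F4A
s_4 = InvRound(s_3, k_2) = 0x2ABC8
s_5 = InvRound(s_4, k_1) = 0x9BEA9
s_6 = InvRound(s_5, k_0) = 0x771FD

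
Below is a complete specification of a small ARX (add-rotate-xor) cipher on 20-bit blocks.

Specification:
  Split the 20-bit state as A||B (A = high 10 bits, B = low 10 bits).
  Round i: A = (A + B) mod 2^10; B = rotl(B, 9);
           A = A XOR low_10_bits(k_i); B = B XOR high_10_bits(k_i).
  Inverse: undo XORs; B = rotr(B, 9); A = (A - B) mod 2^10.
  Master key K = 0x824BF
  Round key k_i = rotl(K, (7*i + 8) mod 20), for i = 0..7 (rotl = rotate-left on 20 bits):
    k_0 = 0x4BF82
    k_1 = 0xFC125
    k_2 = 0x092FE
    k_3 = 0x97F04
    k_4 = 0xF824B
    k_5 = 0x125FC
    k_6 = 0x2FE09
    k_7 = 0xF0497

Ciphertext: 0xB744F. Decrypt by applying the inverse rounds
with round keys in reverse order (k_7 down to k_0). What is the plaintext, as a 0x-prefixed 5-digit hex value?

s_0 = ciphertext = 0xB744F
s_1 = InvRound(s_0, k_7) = 0xCB71D
s_2 = InvRound(s_1, k_6) = 0x77F45
s_3 = InvRound(s_2, k_5) = 0x82A19
s_4 = InvRound(s_3, k_4) = 0x13FF2
s_5 = InvRound(s_4, k_3) = 0xFC75A
s_6 = InvRound(s_5, k_2) = 0x84AFD
s_7 = InvRound(s_6, k_1) = 0x4761A
s_8 = InvRound(s_7, k_0) = 0x0D26B

0x0D26B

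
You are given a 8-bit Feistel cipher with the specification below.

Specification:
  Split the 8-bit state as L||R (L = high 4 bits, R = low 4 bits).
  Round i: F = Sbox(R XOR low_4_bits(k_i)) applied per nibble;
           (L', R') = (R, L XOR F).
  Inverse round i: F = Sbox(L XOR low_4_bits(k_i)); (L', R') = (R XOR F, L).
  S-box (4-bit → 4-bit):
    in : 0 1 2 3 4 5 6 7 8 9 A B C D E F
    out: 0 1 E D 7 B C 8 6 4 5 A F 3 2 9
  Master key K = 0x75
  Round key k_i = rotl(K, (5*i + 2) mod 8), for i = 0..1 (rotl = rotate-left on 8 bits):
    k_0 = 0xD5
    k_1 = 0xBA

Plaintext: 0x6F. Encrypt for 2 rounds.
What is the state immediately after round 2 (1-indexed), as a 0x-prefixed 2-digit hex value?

s_0 = plaintext = 0x6F
s_1 = Round(s_0, k_0) = 0xF3
s_2 = Round(s_1, k_1) = 0x3B

0x3B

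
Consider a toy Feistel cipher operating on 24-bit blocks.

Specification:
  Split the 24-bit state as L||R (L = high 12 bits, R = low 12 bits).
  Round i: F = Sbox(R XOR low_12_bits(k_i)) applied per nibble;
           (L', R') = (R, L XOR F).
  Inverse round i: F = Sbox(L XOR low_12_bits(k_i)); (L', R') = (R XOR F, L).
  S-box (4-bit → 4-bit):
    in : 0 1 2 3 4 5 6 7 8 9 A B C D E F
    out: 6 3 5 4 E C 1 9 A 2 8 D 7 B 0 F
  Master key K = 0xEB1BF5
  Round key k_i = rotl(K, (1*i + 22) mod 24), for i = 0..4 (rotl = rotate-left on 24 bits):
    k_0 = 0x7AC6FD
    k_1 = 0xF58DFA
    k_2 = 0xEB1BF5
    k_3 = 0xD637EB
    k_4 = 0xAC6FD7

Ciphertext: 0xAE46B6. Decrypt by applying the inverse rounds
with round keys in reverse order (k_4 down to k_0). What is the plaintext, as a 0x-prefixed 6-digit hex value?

0x8A1E11

s_0 = ciphertext = 0xAE46B6
s_1 = InvRound(s_0, k_4) = 0xAF2AE4
s_2 = InvRound(s_1, k_3) = 0x1D6AF2
s_3 = InvRound(s_2, k_2) = 0x2A61D6
s_4 = InvRound(s_3, k_1) = 0xE112A6
s_5 = InvRound(s_4, k_0) = 0x8A1E11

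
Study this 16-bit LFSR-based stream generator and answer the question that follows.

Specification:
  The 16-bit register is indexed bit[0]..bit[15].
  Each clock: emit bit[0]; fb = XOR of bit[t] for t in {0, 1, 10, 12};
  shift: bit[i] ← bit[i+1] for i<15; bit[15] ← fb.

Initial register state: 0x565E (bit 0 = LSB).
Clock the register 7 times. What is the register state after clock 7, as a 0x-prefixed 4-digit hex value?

0x62AC

reg_0 = 0x565E
clock 1: out=0, reg = 0xAB2F
clock 2: out=1, reg = 0x5597
clock 3: out=1, reg = 0x2ACB
clock 4: out=1, reg = 0x1565
clock 5: out=1, reg = 0x8AB2
clock 6: out=0, reg = 0xC559
clock 7: out=1, reg = 0x62AC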